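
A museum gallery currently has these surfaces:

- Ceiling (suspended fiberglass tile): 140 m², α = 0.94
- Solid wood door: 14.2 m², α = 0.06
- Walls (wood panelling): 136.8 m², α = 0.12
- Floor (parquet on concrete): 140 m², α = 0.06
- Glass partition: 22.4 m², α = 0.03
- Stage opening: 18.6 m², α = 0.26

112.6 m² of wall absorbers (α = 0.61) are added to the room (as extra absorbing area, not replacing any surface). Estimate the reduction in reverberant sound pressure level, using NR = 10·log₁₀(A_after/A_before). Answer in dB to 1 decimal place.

1.5 dB

A_before = Σ Sᵢαᵢ = 140·0.94 + 14.2·0.06 + 136.8·0.12 + 140·0.06 + 22.4·0.03 + 18.6·0.26 = 162.776 sabins.
Treatment contributes 112.6·0.61 = 68.686 sabins.
New total A_after = 231.462 sabins.
NR = 10·log₁₀(231.462/162.776) = 1.5 dB.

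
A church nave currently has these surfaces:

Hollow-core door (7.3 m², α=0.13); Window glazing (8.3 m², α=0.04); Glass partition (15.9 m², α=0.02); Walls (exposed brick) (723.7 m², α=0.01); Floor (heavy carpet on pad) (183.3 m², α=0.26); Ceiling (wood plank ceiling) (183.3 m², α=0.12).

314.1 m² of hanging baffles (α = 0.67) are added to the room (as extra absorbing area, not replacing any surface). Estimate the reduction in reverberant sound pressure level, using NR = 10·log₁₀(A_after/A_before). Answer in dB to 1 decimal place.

A_before = Σ Sᵢαᵢ = 7.3*0.13 + 8.3*0.04 + 15.9*0.02 + 723.7*0.01 + 183.3*0.26 + 183.3*0.12 = 78.490 sabins.
Added absorption = 314.1 × 0.67 = 210.447 sabins.
New total A_after = 288.937 sabins.
NR = 10·log₁₀(288.937/78.490) = 5.7 dB.

5.7 dB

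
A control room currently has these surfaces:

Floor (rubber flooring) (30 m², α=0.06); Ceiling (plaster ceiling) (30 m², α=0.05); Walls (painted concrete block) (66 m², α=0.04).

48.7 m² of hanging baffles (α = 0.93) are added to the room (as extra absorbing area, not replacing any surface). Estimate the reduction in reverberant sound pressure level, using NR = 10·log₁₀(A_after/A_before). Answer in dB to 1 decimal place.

Total absorption A_before = 30×0.06 + 30×0.05 + 66×0.04
  = 1.800 + 1.500 + 2.640 = 5.940 m² sabins.
Added absorption = 48.7 × 0.93 = 45.291 sabins.
A_after = 5.940 + 45.291 = 51.231 sabins.
NR = 10·log₁₀(51.231/5.940) = 9.4 dB.

9.4 dB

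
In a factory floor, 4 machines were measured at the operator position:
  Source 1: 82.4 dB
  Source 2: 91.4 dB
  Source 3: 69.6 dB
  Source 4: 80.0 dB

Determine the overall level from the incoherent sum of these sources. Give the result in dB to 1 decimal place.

Sum in the linear (power) domain: Σ 10^(Lᵢ/10) = 10^(82.4/10) + 10^(91.4/10) + 10^(69.6/10) + 10^(80.0/10) = 1.663e+09.
L_total = 10·log₁₀(1.663e+09) = 92.2 dB.

92.2 dB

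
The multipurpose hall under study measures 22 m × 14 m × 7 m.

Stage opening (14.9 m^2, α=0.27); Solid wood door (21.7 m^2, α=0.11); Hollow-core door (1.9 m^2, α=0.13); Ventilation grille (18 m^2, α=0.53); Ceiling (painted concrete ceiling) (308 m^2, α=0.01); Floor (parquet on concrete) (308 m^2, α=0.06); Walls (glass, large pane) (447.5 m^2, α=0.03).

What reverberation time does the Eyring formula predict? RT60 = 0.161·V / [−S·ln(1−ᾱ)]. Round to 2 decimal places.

6.63 s

Total surface area S = 14.9 + 21.7 + 1.9 + 18 + 308 + 308 + 447.5 = 1120.0 m^2.
Absorption A = 14.9·0.27 + 21.7·0.11 + 1.9·0.13 + 18·0.53 + 308·0.01 + 308·0.06 + 447.5·0.03 = 51.182 sabins.
ᾱ = 51.182 / 1120.0 = 0.0457.
Eyring denominator: −S ln(1−ᾱ) = 52.390.
V = 22 × 14 × 7 = 2156 m³.
RT60 = 0.161 × 2156 / 52.390 = 6.63 s.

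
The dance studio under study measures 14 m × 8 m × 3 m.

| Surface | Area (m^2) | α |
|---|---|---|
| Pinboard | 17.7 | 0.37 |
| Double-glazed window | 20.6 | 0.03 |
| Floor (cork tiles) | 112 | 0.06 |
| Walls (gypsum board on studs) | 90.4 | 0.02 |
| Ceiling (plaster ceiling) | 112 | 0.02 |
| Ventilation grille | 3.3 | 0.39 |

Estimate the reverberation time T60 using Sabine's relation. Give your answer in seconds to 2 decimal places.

Total absorption A = 17.7·0.37 + 20.6·0.03 + 112·0.06 + 90.4·0.02 + 112·0.02 + 3.3·0.39
  = 6.549 + 0.618 + 6.720 + 1.808 + 2.240 + 1.287 = 19.222 m^2 sabins.
V = 14·8·3 = 336 m³.
Sabine: RT60 = 0.161 × 336 / 19.222 = 2.81 s.

2.81 s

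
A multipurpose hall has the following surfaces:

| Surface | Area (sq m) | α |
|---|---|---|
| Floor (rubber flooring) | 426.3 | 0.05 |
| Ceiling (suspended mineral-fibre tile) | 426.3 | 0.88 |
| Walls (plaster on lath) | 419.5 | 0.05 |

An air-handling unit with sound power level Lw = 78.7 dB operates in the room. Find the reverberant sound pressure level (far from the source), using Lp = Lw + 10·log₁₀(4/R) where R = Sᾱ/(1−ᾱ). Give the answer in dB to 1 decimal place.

A = 417.434 sabins; S = 1272.1 sq m.
ᾱ = 417.434/1272.1 = 0.3281; R = Sᾱ/(1−ᾱ) = 417.434/(1−0.3281) = 621.274 sq m.
Lp = 78.7 + 10·log₁₀(4/621.274) = 78.7 + (-21.91) = 56.8 dB.

56.8 dB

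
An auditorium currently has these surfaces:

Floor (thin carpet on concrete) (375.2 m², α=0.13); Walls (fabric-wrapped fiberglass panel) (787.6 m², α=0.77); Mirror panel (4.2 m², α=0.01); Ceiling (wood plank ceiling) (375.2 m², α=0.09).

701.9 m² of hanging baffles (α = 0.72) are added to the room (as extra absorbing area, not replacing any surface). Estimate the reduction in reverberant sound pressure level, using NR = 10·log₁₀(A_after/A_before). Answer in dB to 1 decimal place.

Total absorption A_before = 375.2·0.13 + 787.6·0.77 + 4.2·0.01 + 375.2·0.09
  = 48.776 + 606.452 + 0.042 + 33.768 = 689.038 m² sabins.
Treatment contributes 701.9·0.72 = 505.368 sabins.
New total A_after = 1194.406 sabins.
Reduction = 10 log₁₀(A_after/A_before) = 10 log₁₀(1.7334) = 2.4 dB.

2.4 dB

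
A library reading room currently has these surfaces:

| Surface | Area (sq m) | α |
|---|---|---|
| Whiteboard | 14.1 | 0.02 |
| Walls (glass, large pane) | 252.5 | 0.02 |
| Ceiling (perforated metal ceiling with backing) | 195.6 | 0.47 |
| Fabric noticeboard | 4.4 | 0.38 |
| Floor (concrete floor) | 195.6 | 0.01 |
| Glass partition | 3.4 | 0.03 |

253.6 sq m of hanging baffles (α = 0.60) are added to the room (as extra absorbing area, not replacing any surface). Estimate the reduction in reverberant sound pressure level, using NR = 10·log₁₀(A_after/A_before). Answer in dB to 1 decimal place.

Total absorption A_before = 14.1·0.02 + 252.5·0.02 + 195.6·0.47 + 4.4·0.38 + 195.6·0.01 + 3.4·0.03
  = 0.282 + 5.050 + 91.932 + 1.672 + 1.956 + 0.102 = 100.994 sq m sabins.
Treatment contributes 253.6·0.60 = 152.160 sabins.
A_after = 100.994 + 152.160 = 253.154 sabins.
Reduction = 10 log₁₀(A_after/A_before) = 10 log₁₀(2.5066) = 4.0 dB.

4.0 dB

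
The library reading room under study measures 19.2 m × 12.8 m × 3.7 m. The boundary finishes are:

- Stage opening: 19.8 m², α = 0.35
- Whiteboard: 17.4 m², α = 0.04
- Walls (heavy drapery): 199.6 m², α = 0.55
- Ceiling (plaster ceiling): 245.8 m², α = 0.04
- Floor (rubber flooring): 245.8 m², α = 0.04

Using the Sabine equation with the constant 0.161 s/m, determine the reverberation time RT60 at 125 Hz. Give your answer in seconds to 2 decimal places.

Equivalent absorption area: A = 19.8*0.35 + 17.4*0.04 + 199.6*0.55 + 245.8*0.04 + 245.8*0.04 = 137.070 m².
V = 19.2·12.8·3.7 = 909.312 m³.
T = 0.161 V/A = 0.161·909.312/137.070 = 1.07 s.

1.07 sec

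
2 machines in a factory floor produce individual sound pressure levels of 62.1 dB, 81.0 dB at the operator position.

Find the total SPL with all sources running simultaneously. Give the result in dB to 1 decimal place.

81.1 dB

Sum in the linear (power) domain: Σ 10^(Lᵢ/10) = 10^(62.1/10) + 10^(81.0/10) = 1.275e+08.
Back to dB: 10·log₁₀ Σ = 81.1 dB.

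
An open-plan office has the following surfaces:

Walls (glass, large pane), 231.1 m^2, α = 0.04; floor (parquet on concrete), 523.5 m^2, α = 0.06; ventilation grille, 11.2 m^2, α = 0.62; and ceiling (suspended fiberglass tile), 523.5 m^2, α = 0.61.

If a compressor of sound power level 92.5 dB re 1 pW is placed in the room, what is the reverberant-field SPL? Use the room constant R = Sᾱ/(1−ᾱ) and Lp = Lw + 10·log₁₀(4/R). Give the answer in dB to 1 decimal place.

Σ(Sᵢαᵢ) = 231.1×0.04 + 523.5×0.06 + 11.2×0.62 + 523.5×0.61 = 366.933; total area S = 1289.3 m^2.
ᾱ = 366.933/1289.3 = 0.2846; R = Sᾱ/(1−ᾱ) = 366.933/(1−0.2846) = 512.906 m^2.
Lp = 92.5 + 10·log₁₀(4/512.906) = 92.5 + (-21.08) = 71.4 dB.

71.4 dB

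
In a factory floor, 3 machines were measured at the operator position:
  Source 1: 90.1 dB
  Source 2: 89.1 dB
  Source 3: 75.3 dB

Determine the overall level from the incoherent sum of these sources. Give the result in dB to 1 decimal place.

Converting to relative power and adding: 10^(90.1/10) + 10^(89.1/10) + 10^(75.3/10) = 1.87e+09.
Combined level = 10 log₁₀(1.87e+09) = 92.7 dB.

92.7 dB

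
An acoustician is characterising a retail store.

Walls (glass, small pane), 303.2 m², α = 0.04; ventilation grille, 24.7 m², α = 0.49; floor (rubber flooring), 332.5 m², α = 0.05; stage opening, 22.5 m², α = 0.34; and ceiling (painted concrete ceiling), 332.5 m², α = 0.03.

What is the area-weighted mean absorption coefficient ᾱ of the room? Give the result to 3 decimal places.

0.058

S = Σ Sᵢ = 303.2 + 24.7 + 332.5 + 22.5 + 332.5 = 1015.4 m².
Σ(Sᵢαᵢ) = 303.2·0.04 + 24.7·0.49 + 332.5·0.05 + 22.5·0.34 + 332.5·0.03 = 58.481.
ᾱ = A/S = 0.058.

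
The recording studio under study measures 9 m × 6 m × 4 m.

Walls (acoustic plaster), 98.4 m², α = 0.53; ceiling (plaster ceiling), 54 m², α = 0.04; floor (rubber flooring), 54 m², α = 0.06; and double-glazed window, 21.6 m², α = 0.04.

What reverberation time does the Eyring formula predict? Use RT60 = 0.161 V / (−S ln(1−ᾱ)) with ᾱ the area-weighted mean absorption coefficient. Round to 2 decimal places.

0.52 s

Total surface area S = 98.4 + 54 + 54 + 21.6 = 228.0 m².
Σ(Sᵢαᵢ) = 98.4×0.53 + 54×0.04 + 54×0.06 + 21.6×0.04 = 58.416.
ᾱ = 58.416 / 228.0 = 0.2562.
−S·ln(1−ᾱ) = −228.0 × ln(1 − 0.2562) = 67.484.
V = 9 × 6 × 4 = 216 m³.
T = 0.161·V/[−S·ln(1−ᾱ)] = 0.161·216/67.484 = 0.52 s.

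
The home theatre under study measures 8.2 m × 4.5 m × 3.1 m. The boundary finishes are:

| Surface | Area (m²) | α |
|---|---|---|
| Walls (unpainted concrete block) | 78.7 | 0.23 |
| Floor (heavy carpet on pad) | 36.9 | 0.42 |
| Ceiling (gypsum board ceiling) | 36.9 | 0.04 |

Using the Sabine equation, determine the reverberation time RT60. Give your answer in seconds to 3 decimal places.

0.525 sec

A = Σ Sᵢαᵢ = 78.7·0.23 + 36.9·0.42 + 36.9·0.04 = 35.075 sabins.
Room volume: 114.39 m³.
Sabine: RT60 = 0.161 × 114.39 / 35.075 = 0.525 s.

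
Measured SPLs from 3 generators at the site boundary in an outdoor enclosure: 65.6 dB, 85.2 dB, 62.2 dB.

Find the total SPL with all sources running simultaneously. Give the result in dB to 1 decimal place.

Sum in the linear (power) domain: Σ 10^(Lᵢ/10) = 10^(65.6/10) + 10^(85.2/10) + 10^(62.2/10) = 3.364e+08.
L_total = 10·log₁₀(3.364e+08) = 85.3 dB.

85.3 dB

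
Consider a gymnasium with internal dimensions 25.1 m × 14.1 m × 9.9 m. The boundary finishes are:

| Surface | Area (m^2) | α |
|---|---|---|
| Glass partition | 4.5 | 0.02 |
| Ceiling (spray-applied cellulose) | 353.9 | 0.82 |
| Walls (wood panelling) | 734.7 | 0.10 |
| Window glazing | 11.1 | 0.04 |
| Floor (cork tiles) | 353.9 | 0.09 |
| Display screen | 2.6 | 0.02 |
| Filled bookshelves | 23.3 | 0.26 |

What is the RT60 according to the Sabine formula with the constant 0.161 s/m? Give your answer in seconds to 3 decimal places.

Equivalent absorption area: A = 4.5*0.02 + 353.9*0.82 + 734.7*0.10 + 11.1*0.04 + 353.9*0.09 + 2.6*0.02 + 23.3*0.26 = 402.163 m^2.
V = 25.1·14.1·9.9 = 3503.709 m³.
RT60 = 0.161 · V / A = 0.161 × 3503.709 / 402.163 = 1.403 s.

1.403 s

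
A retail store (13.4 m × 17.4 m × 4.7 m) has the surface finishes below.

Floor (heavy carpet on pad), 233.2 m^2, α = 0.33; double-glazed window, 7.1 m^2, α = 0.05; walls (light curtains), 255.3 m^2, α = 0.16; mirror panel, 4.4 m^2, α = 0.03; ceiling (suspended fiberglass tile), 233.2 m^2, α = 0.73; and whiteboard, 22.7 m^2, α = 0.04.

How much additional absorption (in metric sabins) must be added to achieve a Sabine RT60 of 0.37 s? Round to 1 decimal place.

A₁ = Σ Sᵢαᵢ = 233.2*0.33 + 7.1*0.05 + 255.3*0.16 + 4.4*0.03 + 233.2*0.73 + 22.7*0.04 = 289.435 sabins.
V = 1095.852 m³. Required absorption A₂ = 0.161 × 1095.852 / 0.37 = 476.844 sabins.
Additional absorption ΔA = 476.844 − 289.435 = 187.4 sabins.

187.4 sabins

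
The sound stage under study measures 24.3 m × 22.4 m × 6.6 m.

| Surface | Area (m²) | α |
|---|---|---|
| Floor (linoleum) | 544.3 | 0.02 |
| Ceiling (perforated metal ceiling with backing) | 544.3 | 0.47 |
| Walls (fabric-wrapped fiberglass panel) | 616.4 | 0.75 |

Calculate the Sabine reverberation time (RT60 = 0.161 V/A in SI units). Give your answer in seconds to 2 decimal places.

0.79 seconds

Equivalent absorption area: A = 544.3·0.02 + 544.3·0.47 + 616.4·0.75 = 729.007 m².
V = 24.3·22.4·6.6 = 3592.512 m³.
Sabine: RT60 = 0.161 × 3592.512 / 729.007 = 0.79 s.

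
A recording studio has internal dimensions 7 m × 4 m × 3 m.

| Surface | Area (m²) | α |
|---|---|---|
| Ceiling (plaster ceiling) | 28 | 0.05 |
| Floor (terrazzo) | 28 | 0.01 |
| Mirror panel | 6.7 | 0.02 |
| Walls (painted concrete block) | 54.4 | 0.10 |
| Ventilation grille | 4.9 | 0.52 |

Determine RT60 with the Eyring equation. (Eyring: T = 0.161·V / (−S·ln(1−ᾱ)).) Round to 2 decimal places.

S = Σ Sᵢ = 122.0 m².
Σ(Sᵢαᵢ) = 28·0.05 + 28·0.01 + 6.7·0.02 + 54.4·0.10 + 4.9·0.52 = 9.802.
Mean coefficient ᾱ = A/S = 0.0803.
Eyring denominator: −S ln(1−ᾱ) = 10.212.
V = 7 × 4 × 3 = 84 m³.
T = 0.161·V/[−S·ln(1−ᾱ)] = 0.161·84/10.212 = 1.32 s.

1.32 s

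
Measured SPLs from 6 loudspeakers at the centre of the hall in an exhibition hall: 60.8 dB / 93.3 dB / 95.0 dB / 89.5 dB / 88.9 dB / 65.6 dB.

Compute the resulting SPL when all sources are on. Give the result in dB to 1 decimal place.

98.4 dB

Sum in the linear (power) domain: Σ 10^(Lᵢ/10) = 10^(60.8/10) + 10^(93.3/10) + 10^(95.0/10) + 10^(89.5/10) + 10^(88.9/10) + 10^(65.6/10) = 6.973e+09.
Combined level = 10 log₁₀(6.973e+09) = 98.4 dB.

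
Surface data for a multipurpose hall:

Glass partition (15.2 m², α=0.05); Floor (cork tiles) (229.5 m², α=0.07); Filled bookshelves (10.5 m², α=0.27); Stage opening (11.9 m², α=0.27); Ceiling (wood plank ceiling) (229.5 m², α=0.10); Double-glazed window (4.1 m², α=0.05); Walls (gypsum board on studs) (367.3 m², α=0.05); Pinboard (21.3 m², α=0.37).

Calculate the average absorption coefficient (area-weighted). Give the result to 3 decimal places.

0.081

Total surface area S = 889.3 m².
A = 15.2×0.05 + 229.5×0.07 + 10.5×0.27 + 11.9×0.27 + 229.5×0.10 + 4.1×0.05 + 367.3×0.05 + 21.3×0.37 = 72.274 sabins.
ᾱ = 72.274 / 889.3 = 0.081.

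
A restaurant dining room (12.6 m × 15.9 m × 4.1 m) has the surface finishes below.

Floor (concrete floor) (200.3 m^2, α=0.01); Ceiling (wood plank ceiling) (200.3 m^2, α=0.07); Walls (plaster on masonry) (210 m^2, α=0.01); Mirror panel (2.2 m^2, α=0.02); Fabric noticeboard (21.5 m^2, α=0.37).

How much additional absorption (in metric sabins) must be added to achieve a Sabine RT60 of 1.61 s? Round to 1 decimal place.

56.0 sabins

Total absorption A₁ = 200.3*0.01 + 200.3*0.07 + 210*0.01 + 2.2*0.02 + 21.5*0.37
  = 2.003 + 14.021 + 2.100 + 0.044 + 7.955 = 26.123 m^2 sabins.
For T = 1.61 s, need A₂ = 0.161·V/T = 0.161·821.394/1.61 = 82.139 sabins.
Additional absorption ΔA = 82.139 − 26.123 = 56.0 sabins.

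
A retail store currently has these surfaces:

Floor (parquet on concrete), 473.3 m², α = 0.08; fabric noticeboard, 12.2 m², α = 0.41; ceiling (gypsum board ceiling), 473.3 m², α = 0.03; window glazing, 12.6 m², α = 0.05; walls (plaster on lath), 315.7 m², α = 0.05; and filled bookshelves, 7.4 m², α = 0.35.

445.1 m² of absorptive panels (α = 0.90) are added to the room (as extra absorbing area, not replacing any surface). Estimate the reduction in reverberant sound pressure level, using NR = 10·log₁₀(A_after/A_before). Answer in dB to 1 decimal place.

Summing Sᵢαᵢ: 37.864 + 5.002 + 14.199 + 0.630 + 15.785 + 2.590 → A_before = 76.070 sabins.
Treatment contributes 445.1·0.90 = 400.590 sabins.
New total A_after = 476.660 sabins.
NR = 10·log₁₀(476.660/76.070) = 8.0 dB.

8.0 dB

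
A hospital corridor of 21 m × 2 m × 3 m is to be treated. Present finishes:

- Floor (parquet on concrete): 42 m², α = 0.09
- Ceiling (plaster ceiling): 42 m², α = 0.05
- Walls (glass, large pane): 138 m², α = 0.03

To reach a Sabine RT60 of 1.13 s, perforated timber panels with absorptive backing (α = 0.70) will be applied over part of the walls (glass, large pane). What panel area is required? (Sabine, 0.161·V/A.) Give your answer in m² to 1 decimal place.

11.8

Summing Sᵢαᵢ: 3.780 + 2.100 + 4.140 → A₁ = 10.020 sabins.
Required A₂ = 0.161·126/1.13 = 17.952 sabins.
Absorption to add: 17.952 − 10.020 = 7.932 sabins.
Each m² of panel replacing the walls (glass, large pane) adds (0.70 − 0.03) = 0.67 sabins.
Panel area = 7.932 / 0.67 = 11.8 m².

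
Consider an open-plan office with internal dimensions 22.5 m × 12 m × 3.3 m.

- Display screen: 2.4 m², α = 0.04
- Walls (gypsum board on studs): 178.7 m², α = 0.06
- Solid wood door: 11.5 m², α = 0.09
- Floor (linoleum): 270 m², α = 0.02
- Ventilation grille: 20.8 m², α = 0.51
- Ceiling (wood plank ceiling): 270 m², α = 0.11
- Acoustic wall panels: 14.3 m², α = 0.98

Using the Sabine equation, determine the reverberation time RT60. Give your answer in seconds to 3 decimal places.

2.004 sec

Summing Sᵢαᵢ: 0.096 + 10.722 + 1.035 + 5.400 + 10.608 + 29.700 + 14.014 → A = 71.575 sabins.
V = 22.5·12·3.3 = 891 m³.
RT60 = 0.161 · V / A = 0.161 × 891 / 71.575 = 2.004 s.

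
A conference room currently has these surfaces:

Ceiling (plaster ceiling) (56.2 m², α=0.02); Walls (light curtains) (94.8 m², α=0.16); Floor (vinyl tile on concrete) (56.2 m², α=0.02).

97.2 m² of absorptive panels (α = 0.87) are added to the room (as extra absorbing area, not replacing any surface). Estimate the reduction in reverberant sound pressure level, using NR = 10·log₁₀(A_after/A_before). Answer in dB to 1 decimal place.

A_before = Σ Sᵢαᵢ = 56.2×0.02 + 94.8×0.16 + 56.2×0.02 = 17.416 sabins.
Added absorption = 97.2 × 0.87 = 84.564 sabins.
New total A_after = 101.980 sabins.
NR = 10·log₁₀(101.980/17.416) = 7.7 dB.

7.7 dB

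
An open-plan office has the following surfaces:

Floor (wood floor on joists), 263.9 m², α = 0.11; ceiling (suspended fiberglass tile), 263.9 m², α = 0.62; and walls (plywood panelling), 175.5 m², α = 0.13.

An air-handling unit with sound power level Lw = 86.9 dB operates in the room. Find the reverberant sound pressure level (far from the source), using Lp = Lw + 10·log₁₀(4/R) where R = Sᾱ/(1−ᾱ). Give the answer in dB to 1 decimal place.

68.0 dB

Σ(Sᵢαᵢ) = 263.9×0.11 + 263.9×0.62 + 175.5×0.13 = 215.462; total area S = 703.3 m².
ᾱ = 0.3064, so room constant R = A/(1−ᾱ) = 310.643 m².
Lp = Lw + 10 log₁₀(4/R) = 86.9 -18.90 = 68.0 dB.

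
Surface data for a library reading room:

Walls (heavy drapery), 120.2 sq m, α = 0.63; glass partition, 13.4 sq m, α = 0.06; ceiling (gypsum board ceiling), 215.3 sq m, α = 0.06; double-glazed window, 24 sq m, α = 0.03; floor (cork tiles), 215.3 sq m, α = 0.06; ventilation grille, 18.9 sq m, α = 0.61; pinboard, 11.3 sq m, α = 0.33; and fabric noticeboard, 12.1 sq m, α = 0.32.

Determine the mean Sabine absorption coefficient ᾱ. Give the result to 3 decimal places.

0.194

Total surface area S = 630.5 sq m.
Weighted sum Σ Sα = 122.216.
ᾱ = A/S = 0.194.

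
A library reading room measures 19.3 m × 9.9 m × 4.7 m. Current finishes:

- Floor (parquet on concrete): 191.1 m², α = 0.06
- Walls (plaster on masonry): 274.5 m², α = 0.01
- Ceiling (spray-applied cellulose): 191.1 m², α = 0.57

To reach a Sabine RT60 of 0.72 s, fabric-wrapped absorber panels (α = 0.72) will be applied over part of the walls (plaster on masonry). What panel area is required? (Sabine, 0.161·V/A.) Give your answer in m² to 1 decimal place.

Total absorption A₁ = 191.1·0.06 + 274.5·0.01 + 191.1·0.57
  = 11.466 + 2.745 + 108.927 = 123.138 m² sabins.
Required A₂ = 0.161·898.029/0.72 = 200.809 sabins.
ΔA needed = 200.809 − 123.138 = 77.671 sabins.
Net gain per m²: Δα = 0.72 − 0.01 = 0.71.
Panel area = 77.671 / 0.71 = 109.4 m².

109.4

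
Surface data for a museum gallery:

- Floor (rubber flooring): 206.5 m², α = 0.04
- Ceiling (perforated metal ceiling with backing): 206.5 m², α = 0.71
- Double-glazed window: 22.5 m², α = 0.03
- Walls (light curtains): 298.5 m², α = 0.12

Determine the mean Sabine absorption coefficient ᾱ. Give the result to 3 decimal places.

0.261

S = Σ Sᵢ = 206.5 + 206.5 + 22.5 + 298.5 = 734.0 m².
A = 206.5*0.04 + 206.5*0.71 + 22.5*0.03 + 298.5*0.12 = 191.370 sabins.
ᾱ = A/S = 0.261.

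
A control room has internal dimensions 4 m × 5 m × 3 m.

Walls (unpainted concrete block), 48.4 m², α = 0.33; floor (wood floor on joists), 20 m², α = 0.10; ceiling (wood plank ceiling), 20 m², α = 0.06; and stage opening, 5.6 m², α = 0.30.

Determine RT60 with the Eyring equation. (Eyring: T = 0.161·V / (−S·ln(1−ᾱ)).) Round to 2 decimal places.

Total surface area S = 48.4 + 20 + 20 + 5.6 = 94.0 m².
Absorption A = 48.4·0.33 + 20·0.10 + 20·0.06 + 5.6·0.30 = 20.852 sabins.
ᾱ = 20.852 / 94.0 = 0.2218.
−S·ln(1−ᾱ) = −94.0 × ln(1 − 0.2218) = 23.573.
V = 4 × 5 × 3 = 60 m³.
T = 0.161·V/[−S·ln(1−ᾱ)] = 0.161·60/23.573 = 0.41 s.

0.41 seconds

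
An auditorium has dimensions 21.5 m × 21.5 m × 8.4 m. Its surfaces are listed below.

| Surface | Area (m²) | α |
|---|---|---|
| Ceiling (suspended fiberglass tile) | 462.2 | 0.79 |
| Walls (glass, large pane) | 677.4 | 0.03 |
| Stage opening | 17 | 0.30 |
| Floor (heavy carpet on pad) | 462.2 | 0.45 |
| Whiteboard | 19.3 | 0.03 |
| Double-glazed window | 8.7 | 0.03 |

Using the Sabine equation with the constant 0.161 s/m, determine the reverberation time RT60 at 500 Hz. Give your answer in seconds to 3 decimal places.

Total absorption A = 462.2·0.79 + 677.4·0.03 + 17·0.30 + 462.2·0.45 + 19.3·0.03 + 8.7·0.03
  = 365.138 + 20.322 + 5.100 + 207.990 + 0.579 + 0.261 = 599.390 m² sabins.
V = 21.5·21.5·8.4 = 3882.9 m³.
RT60 = 0.161 · V / A = 0.161 × 3882.9 / 599.390 = 1.043 s.

1.043 seconds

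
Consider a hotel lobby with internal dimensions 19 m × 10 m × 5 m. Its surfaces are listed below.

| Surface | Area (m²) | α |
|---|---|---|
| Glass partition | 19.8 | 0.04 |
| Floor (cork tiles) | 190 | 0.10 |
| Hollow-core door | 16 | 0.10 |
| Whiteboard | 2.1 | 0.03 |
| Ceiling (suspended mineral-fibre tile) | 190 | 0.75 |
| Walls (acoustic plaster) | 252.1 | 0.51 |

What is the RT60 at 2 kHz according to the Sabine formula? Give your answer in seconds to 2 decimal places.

Total absorption A = 19.8·0.04 + 190·0.10 + 16·0.10 + 2.1·0.03 + 190·0.75 + 252.1·0.51
  = 0.792 + 19.000 + 1.600 + 0.063 + 142.500 + 128.571 = 292.526 m² sabins.
Room volume: 950 m³.
Sabine: RT60 = 0.161 × 950 / 292.526 = 0.52 s.

0.52 sec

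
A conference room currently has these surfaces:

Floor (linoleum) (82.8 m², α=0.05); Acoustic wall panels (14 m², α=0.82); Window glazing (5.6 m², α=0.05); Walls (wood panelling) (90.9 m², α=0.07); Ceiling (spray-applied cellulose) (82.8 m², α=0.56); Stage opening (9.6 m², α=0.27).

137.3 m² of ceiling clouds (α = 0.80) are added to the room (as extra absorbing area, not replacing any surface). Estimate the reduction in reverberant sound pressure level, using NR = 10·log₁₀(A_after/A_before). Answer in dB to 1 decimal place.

Equivalent absorption area: A_before = 82.8×0.05 + 14×0.82 + 5.6×0.05 + 90.9×0.07 + 82.8×0.56 + 9.6×0.27 = 71.223 m².
Treatment contributes 137.3·0.80 = 109.840 sabins.
New total A_after = 181.063 sabins.
Reduction = 10 log₁₀(A_after/A_before) = 10 log₁₀(2.5422) = 4.1 dB.

4.1 dB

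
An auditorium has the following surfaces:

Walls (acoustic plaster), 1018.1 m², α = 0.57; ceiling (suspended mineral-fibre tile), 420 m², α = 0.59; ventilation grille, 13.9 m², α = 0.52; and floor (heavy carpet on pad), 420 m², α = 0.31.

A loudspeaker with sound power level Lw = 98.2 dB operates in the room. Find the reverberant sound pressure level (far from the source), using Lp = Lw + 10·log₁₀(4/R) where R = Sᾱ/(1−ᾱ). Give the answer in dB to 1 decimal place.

71.2 dB

A = 965.545 sabins; S = 1872.0 m².
ᾱ = 965.545/1872.0 = 0.5158; R = Sᾱ/(1−ᾱ) = 965.545/(1−0.5158) = 1994.104 m².
Lp = Lw + 10 log₁₀(4/R) = 98.2 -26.98 = 71.2 dB.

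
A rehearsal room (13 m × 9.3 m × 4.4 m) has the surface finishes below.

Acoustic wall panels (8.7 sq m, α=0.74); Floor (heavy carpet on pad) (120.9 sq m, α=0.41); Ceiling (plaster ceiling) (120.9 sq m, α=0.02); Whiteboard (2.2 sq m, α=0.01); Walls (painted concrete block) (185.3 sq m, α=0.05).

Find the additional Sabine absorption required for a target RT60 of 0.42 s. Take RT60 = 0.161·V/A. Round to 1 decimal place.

136.2 sabins

Total absorption A₁ = 8.7*0.74 + 120.9*0.41 + 120.9*0.02 + 2.2*0.01 + 185.3*0.05
  = 6.438 + 49.569 + 2.418 + 0.022 + 9.265 = 67.712 sq m sabins.
For T = 0.42 s, need A₂ = 0.161·V/T = 0.161·531.96/0.42 = 203.918 sabins.
Shortfall: 203.918 − 67.712 = 136.2 sabins.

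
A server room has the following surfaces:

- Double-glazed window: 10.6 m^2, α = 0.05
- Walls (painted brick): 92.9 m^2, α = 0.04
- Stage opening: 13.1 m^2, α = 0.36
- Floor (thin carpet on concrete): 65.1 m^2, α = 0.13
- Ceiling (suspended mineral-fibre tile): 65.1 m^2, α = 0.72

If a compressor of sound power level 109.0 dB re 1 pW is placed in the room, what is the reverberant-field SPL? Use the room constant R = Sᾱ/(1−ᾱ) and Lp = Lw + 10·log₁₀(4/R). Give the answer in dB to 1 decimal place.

95.6 dB

A = 64.297 sabins; S = 246.8 m^2.
ᾱ = 64.297/246.8 = 0.2605; R = Sᾱ/(1−ᾱ) = 64.297/(1−0.2605) = 86.947 m^2.
Lp = Lw + 10 log₁₀(4/R) = 109.0 -13.37 = 95.6 dB.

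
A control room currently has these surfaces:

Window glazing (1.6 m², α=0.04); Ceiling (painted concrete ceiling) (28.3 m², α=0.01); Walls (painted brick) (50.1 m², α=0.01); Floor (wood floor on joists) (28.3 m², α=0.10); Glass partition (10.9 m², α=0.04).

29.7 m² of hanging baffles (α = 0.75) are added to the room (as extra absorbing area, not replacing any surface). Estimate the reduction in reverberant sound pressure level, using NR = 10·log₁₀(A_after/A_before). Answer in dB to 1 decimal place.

8.1 dB

Total absorption A_before = 1.6×0.04 + 28.3×0.01 + 50.1×0.01 + 28.3×0.10 + 10.9×0.04
  = 0.064 + 0.283 + 0.501 + 2.830 + 0.436 = 4.114 m² sabins.
Treatment contributes 29.7·0.75 = 22.275 sabins.
A_after = 4.114 + 22.275 = 26.389 sabins.
NR = 10·log₁₀(26.389/4.114) = 8.1 dB.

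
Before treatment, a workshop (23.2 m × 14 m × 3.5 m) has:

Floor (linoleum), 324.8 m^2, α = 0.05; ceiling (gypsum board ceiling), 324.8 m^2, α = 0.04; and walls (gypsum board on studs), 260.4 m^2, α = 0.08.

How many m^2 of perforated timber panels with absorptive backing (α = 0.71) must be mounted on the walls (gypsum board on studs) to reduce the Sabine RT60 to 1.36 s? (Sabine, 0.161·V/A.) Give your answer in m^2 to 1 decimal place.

134.1

Summing Sᵢαᵢ: 16.240 + 12.992 + 20.832 → A₁ = 50.064 sabins.
Required A₂ = 0.161·1136.8/1.36 = 134.577 sabins.
ΔA needed = 134.577 − 50.064 = 84.513 sabins.
Net gain per m^2: Δα = 0.71 − 0.08 = 0.63.
Area = ΔA/Δα = 84.513/0.63 = 134.1 m^2.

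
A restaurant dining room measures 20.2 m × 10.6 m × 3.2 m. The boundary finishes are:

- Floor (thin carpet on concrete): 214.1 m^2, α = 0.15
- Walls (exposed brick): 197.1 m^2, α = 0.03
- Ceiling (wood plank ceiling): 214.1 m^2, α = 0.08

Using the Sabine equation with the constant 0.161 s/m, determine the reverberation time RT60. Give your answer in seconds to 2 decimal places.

2.00 seconds

Total absorption A = 214.1×0.15 + 197.1×0.03 + 214.1×0.08
  = 32.115 + 5.913 + 17.128 = 55.156 m^2 sabins.
Room volume: 685.184 m³.
Sabine: RT60 = 0.161 × 685.184 / 55.156 = 2.00 s.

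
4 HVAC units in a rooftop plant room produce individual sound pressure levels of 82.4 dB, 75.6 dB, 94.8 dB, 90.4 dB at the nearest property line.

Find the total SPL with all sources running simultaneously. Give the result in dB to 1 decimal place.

96.4 dB

Sum in the linear (power) domain: Σ 10^(Lᵢ/10) = 10^(82.4/10) + 10^(75.6/10) + 10^(94.8/10) + 10^(90.4/10) = 4.327e+09.
Combined level = 10 log₁₀(4.327e+09) = 96.4 dB.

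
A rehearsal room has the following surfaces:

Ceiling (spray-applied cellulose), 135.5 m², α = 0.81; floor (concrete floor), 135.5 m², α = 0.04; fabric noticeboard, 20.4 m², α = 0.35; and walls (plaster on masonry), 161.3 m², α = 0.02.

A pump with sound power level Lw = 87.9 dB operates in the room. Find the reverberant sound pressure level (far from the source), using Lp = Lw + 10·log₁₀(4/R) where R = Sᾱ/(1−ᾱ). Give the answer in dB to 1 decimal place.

Σ(Sᵢαᵢ) = 135.5×0.81 + 135.5×0.04 + 20.4×0.35 + 161.3×0.02 = 125.541; total area S = 452.7 m².
ᾱ = 0.2773, so room constant R = A/(1−ᾱ) = 173.711 m².
Lp = 87.9 + 10·log₁₀(4/173.711) = 87.9 + (-16.38) = 71.5 dB.

71.5 dB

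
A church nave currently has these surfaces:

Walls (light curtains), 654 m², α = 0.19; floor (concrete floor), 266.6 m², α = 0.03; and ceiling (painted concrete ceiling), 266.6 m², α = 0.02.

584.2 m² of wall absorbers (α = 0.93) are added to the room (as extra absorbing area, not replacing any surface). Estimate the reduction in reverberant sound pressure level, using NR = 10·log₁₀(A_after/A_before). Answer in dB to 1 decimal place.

6.9 dB

Equivalent absorption area: A_before = 654·0.19 + 266.6·0.03 + 266.6·0.02 = 137.590 m².
Treatment contributes 584.2·0.93 = 543.306 sabins.
A_after = 137.590 + 543.306 = 680.896 sabins.
Reduction = 10 log₁₀(A_after/A_before) = 10 log₁₀(4.9487) = 6.9 dB.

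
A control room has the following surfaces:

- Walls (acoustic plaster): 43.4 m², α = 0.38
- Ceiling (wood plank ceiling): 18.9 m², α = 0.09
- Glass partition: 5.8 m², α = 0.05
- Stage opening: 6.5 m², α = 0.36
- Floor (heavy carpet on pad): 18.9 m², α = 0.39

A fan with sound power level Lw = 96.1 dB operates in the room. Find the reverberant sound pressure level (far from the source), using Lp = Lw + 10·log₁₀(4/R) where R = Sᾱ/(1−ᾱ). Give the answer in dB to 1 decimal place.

86.1 dB

A = 28.194 sabins; S = 93.5 m².
ᾱ = 0.3015, so room constant R = A/(1−ᾱ) = 40.364 m².
Lp = 96.1 + 10·log₁₀(4/40.364) = 96.1 + (-10.04) = 86.1 dB.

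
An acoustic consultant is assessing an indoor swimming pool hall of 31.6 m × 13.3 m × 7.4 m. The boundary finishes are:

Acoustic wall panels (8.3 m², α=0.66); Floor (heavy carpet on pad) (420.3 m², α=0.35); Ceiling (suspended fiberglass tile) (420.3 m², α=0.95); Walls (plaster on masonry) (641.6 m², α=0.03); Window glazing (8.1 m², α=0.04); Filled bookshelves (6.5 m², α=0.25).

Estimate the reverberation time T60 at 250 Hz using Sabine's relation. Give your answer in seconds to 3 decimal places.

A = Σ Sᵢαᵢ = 8.3·0.66 + 420.3·0.35 + 420.3·0.95 + 641.6·0.03 + 8.1·0.04 + 6.5·0.25 = 573.065 sabins.
Room volume: 3110.072 m³.
T = 0.161 V/A = 0.161·3110.072/573.065 = 0.874 s.

0.874 sec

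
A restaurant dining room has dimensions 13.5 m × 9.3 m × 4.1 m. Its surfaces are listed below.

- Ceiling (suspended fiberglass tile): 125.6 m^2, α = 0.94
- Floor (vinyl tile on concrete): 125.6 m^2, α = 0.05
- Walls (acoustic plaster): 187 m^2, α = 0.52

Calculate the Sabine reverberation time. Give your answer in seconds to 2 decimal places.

0.37 seconds

Equivalent absorption area: A = 125.6·0.94 + 125.6·0.05 + 187·0.52 = 221.584 m^2.
V = 13.5·9.3·4.1 = 514.755 m³.
Sabine: RT60 = 0.161 × 514.755 / 221.584 = 0.37 s.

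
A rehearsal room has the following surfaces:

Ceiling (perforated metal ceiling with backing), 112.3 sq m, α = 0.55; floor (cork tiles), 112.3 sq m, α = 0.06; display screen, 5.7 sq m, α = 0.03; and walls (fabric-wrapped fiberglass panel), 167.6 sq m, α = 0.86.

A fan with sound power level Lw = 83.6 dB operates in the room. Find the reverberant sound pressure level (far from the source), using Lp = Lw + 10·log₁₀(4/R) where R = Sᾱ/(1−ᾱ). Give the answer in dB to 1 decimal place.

A = 212.810 sabins; S = 397.9 sq m.
ᾱ = 0.5348, so room constant R = A/(1−ᾱ) = 457.459 sq m.
Lp = 83.6 + 10·log₁₀(4/457.459) = 83.6 + (-20.58) = 63.0 dB.

63.0 dB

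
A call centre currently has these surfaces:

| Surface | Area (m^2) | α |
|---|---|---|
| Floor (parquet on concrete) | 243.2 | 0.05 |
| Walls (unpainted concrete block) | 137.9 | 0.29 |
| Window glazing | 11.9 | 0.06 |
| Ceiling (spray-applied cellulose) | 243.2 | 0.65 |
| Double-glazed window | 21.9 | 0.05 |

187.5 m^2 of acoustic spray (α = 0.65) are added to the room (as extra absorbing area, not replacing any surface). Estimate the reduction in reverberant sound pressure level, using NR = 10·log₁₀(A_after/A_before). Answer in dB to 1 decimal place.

Summing Sᵢαᵢ: 12.160 + 39.991 + 0.714 + 158.080 + 1.095 → A_before = 212.040 sabins.
Added absorption = 187.5 × 0.65 = 121.875 sabins.
New total A_after = 333.915 sabins.
Reduction = 10 log₁₀(A_after/A_before) = 10 log₁₀(1.5748) = 2.0 dB.

2.0 dB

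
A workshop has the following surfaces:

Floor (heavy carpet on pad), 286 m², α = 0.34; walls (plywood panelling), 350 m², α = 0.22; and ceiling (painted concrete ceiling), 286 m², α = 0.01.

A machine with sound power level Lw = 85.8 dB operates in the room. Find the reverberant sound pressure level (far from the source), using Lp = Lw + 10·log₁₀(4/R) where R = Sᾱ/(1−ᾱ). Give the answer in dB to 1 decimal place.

68.4 dB

Σ(Sᵢαᵢ) = 286×0.34 + 350×0.22 + 286×0.01 = 177.100; total area S = 922.0 m².
ᾱ = 0.1921, so room constant R = A/(1−ᾱ) = 219.210 m².
Lp = 85.8 + 10·log₁₀(4/219.210) = 85.8 + (-17.39) = 68.4 dB.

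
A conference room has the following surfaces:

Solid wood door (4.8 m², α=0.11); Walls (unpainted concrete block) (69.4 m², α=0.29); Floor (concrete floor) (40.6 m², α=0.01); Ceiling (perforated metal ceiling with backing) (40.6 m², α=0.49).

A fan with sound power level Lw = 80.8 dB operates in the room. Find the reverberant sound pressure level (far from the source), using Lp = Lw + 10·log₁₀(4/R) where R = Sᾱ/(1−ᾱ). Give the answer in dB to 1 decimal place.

Σ(Sᵢαᵢ) = 4.8·0.11 + 69.4·0.29 + 40.6·0.01 + 40.6·0.49 = 40.954; total area S = 155.4 m².
ᾱ = 0.2635, so room constant R = A/(1−ᾱ) = 55.606 m².
Lp = 80.8 + 10·log₁₀(4/55.606) = 80.8 + (-11.43) = 69.4 dB.

69.4 dB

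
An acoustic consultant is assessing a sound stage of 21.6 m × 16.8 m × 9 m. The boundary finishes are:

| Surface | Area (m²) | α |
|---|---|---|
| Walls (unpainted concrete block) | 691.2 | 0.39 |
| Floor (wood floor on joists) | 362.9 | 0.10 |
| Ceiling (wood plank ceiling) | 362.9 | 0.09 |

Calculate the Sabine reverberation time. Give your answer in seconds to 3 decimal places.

Total absorption A = 691.2*0.39 + 362.9*0.10 + 362.9*0.09
  = 269.568 + 36.290 + 32.661 = 338.519 m² sabins.
Room volume: 3265.92 m³.
T = 0.161 V/A = 0.161·3265.92/338.519 = 1.553 s.

1.553 s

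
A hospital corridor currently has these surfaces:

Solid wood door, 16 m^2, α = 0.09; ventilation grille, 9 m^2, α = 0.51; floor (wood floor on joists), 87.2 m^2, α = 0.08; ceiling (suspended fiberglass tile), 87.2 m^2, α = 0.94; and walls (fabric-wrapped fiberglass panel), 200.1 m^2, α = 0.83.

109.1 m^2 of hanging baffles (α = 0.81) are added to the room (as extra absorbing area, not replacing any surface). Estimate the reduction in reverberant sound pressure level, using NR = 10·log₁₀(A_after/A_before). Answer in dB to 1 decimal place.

Equivalent absorption area: A_before = 16·0.09 + 9·0.51 + 87.2·0.08 + 87.2·0.94 + 200.1·0.83 = 261.057 m^2.
Treatment contributes 109.1·0.81 = 88.371 sabins.
A_after = 261.057 + 88.371 = 349.428 sabins.
NR = 10·log₁₀(349.428/261.057) = 1.3 dB.

1.3 dB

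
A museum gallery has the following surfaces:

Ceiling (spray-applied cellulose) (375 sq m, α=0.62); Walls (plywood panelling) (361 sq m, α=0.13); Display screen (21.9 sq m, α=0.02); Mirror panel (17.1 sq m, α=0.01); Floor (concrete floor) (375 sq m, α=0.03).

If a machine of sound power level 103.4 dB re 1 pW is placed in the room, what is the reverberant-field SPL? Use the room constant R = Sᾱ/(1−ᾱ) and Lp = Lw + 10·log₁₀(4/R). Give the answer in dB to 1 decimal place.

Σ(Sᵢαᵢ) = 375·0.62 + 361·0.13 + 21.9·0.02 + 17.1·0.01 + 375·0.03 = 291.289; total area S = 1150.0 sq m.
ᾱ = 0.2533, so room constant R = A/(1−ᾱ) = 390.102 sq m.
Lp = Lw + 10 log₁₀(4/R) = 103.4 -19.89 = 83.5 dB.

83.5 dB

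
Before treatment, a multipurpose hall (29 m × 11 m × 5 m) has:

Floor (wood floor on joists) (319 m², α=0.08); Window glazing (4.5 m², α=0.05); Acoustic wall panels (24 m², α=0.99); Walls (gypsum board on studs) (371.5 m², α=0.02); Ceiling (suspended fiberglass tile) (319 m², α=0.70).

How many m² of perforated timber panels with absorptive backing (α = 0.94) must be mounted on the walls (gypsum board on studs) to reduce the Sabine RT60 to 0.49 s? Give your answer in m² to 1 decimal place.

Summing Sᵢαᵢ: 25.520 + 0.225 + 23.760 + 7.430 + 223.300 → A₁ = 280.235 sabins.
Required A₂ = 0.161·1595/0.49 = 524.071 sabins.
Absorption to add: 524.071 − 280.235 = 243.836 sabins.
Net gain per m²: Δα = 0.94 − 0.02 = 0.92.
Area = ΔA/Δα = 243.836/0.92 = 265.0 m².

265.0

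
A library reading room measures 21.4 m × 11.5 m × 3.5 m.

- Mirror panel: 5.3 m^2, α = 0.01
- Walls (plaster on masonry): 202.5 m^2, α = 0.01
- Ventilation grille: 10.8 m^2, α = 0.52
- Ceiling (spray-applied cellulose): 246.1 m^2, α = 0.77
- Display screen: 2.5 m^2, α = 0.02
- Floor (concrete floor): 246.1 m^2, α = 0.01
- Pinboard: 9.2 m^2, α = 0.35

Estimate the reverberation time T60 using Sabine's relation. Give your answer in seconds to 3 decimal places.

A = Σ Sᵢαᵢ = 5.3*0.01 + 202.5*0.01 + 10.8*0.52 + 246.1*0.77 + 2.5*0.02 + 246.1*0.01 + 9.2*0.35 = 202.922 sabins.
Volume V = 21.4 × 11.5 × 3.5 = 861.35 m³.
T = 0.161 V/A = 0.161·861.35/202.922 = 0.683 s.

0.683 s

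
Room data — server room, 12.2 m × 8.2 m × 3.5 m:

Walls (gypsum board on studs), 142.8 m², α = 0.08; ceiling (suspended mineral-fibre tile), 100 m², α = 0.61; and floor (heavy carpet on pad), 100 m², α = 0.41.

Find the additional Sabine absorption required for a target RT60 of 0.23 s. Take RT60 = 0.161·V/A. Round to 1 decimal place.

Equivalent absorption area: A₁ = 142.8×0.08 + 100×0.61 + 100×0.41 = 113.424 m².
Target A₂ = 0.161·350.14/0.23 = 245.098 sabins (V = 350.14 m³).
Shortfall: 245.098 − 113.424 = 131.7 sabins.

131.7 sabins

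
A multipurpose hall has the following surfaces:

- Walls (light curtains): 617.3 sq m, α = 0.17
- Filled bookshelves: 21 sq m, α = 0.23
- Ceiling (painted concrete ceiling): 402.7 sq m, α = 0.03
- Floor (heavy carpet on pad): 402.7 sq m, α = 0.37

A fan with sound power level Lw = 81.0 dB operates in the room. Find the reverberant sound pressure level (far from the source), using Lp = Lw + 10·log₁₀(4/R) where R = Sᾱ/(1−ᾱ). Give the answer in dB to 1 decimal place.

61.8 dB

Σ(Sᵢαᵢ) = 617.3×0.17 + 21×0.23 + 402.7×0.03 + 402.7×0.37 = 270.851; total area S = 1443.7 sq m.
ᾱ = 270.851/1443.7 = 0.1876; R = Sᾱ/(1−ᾱ) = 270.851/(1−0.1876) = 333.396 sq m.
Lp = 81.0 + 10·log₁₀(4/333.396) = 81.0 + (-19.21) = 61.8 dB.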